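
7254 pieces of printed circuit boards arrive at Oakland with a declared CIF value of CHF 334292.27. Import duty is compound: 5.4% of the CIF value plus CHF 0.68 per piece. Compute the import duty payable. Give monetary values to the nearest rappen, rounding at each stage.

Ad valorem component: 334292.27 × 5.4% = 18051.78
Specific component: 7254 × 0.68 = 4932.72
Import duty = 18051.78 + 4932.72 = 22984.50

Import duty: CHF 22984.50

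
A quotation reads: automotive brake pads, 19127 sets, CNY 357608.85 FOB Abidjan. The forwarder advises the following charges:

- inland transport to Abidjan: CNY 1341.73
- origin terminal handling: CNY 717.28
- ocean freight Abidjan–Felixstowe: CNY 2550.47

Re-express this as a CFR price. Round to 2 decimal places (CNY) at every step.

Not relevant to the conversion: inland to port, origin terminal — on the seller under both FOB and CFR; already in the FOB price and stays in the CFR price.
From FOB to CFR, the seller additionally bears: freight.
CFR price = 357608.85 + 2550.47 = 360159.32

CFR price: CNY 360159.32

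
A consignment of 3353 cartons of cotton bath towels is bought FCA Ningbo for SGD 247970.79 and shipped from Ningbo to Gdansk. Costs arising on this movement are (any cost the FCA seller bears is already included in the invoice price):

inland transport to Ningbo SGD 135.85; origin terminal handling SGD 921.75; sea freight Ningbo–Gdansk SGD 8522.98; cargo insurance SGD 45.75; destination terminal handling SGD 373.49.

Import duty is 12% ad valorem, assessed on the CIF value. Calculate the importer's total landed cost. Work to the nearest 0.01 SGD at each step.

Total landed cost: SGD 288730.11

FCA: the seller delivers export-cleared goods to the carrier; the buyer bears costs from that point.
Already in the invoice (seller's account under FCA): inland to port — exclude.
CIF value = FCA price + origin terminal + freight + insurance = 247970.79 + 921.75 + 8522.98 + 45.75 = 257461.27
Import duty = 257461.27 × 12% = 30895.35
Buyer bears: origin terminal 921.75 + freight 8522.98 + insurance 45.75 + destination terminal 373.49 + duty 30895.35 = 40759.32
Landed cost = invoice 247970.79 + 40759.32 = 288730.11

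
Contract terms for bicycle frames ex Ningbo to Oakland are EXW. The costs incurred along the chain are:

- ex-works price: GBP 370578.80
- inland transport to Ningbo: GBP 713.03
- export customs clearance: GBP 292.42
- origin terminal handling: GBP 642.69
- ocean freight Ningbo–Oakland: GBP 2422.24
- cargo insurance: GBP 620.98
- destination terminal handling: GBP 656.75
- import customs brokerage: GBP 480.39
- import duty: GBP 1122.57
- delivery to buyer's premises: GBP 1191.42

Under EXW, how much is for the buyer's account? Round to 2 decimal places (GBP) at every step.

Buyer's account: GBP 8142.49

EXW: the seller makes goods available at their premises; the buyer bears all onward costs.
Seller's account: goods 370578.80 = 370578.80
Buyer's account: inland to port 713.03 + export clearance 292.42 + origin terminal 642.69 + freight 2422.24 + insurance 620.98 + destination terminal 656.75 + brokerage 480.39 + duty 1122.57 + delivery 1191.42 = 8142.49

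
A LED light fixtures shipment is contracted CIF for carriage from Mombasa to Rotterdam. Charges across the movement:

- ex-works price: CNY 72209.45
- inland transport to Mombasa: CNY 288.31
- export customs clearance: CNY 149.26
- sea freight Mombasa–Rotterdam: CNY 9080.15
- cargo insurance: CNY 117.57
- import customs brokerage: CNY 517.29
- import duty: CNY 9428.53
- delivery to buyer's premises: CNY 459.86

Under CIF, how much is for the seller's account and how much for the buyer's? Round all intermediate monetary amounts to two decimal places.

Seller: CNY 81844.74; buyer: CNY 10405.68

CIF: the seller pays costs through ocean freight and marine insurance to the destination port.
Seller's account: goods 72209.45 + inland to port 288.31 + export clearance 149.26 + freight 9080.15 + insurance 117.57 = 81844.74
Buyer's account: brokerage 517.29 + duty 9428.53 + delivery 459.86 = 10405.68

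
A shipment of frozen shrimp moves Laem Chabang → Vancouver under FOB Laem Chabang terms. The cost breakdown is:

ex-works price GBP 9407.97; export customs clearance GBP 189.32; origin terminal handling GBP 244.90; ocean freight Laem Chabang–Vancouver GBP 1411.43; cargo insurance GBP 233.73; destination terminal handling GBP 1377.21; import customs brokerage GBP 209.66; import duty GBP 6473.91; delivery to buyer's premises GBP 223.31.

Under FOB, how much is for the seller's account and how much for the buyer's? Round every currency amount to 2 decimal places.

FOB: the seller bears costs until goods are on board at the origin port; the buyer bears freight, insurance and all costs thereafter.
Seller's account: goods 9407.97 + export clearance 189.32 + origin terminal 244.90 = 9842.19
Buyer's account: freight 1411.43 + insurance 233.73 + destination terminal 1377.21 + brokerage 209.66 + duty 6473.91 + delivery 223.31 = 9929.25

Seller: GBP 9842.19; buyer: GBP 9929.25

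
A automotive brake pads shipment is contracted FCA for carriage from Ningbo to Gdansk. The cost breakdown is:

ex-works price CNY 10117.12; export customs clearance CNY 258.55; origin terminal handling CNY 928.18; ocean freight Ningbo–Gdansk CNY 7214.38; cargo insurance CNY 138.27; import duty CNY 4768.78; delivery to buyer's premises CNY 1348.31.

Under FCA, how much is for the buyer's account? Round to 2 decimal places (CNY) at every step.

FCA: the seller delivers export-cleared goods to the carrier; the buyer bears costs from that point.
Seller's account: goods 10117.12 + export clearance 258.55 = 10375.67
Buyer's account: origin terminal 928.18 + freight 7214.38 + insurance 138.27 + duty 4768.78 + delivery 1348.31 = 14397.92

Buyer's account: CNY 14397.92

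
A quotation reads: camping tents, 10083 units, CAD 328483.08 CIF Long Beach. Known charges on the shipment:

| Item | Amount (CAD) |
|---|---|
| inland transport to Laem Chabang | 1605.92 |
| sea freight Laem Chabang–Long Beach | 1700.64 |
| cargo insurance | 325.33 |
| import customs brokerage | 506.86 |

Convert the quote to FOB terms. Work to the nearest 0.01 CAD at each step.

Not relevant to the conversion: inland to port — on the seller under both CIF and FOB; already in the CIF price and stays in the FOB price. brokerage — on the buyer under both terms; not part of either seller's price.
From CIF to FOB, the seller no longer bears: freight, insurance.
FOB price = 328483.08 − 1700.64 − 325.33 = 326457.11

FOB price: CAD 326457.11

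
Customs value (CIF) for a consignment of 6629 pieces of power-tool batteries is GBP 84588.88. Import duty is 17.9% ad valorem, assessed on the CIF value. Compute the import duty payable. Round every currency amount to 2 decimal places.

Import duty = 84588.88 × 17.9% = 15141.41

Import duty: GBP 15141.41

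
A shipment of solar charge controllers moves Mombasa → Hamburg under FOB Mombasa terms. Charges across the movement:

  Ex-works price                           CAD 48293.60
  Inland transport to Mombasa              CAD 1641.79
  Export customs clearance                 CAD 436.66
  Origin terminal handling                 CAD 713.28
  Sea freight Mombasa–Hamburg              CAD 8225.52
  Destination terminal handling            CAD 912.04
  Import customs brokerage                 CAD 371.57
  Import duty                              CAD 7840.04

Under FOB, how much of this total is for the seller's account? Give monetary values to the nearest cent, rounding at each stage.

FOB: the seller bears costs until goods are on board at the origin port; the buyer bears freight, insurance and all costs thereafter.
Seller's account: goods 48293.60 + inland to port 1641.79 + export clearance 436.66 + origin terminal 713.28 = 51085.33
Buyer's account: freight 8225.52 + destination terminal 912.04 + brokerage 371.57 + duty 7840.04 = 17349.17

Seller's account: CAD 51085.33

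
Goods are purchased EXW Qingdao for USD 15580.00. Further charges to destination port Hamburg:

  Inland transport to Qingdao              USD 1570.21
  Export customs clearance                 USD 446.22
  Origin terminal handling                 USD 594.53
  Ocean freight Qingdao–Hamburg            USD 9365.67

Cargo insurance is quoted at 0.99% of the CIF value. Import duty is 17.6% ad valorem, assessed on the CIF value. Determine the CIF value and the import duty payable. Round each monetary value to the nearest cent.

CIF value: USD 27832.17; import duty: USD 4898.46

Let C be the CIF value. C = EXW price + pre-shipment costs + freight + 0.99% × C
C − 0.99% × C = 15580.00 + 1570.21 + 446.22 + 594.53 + 9365.67
0.9901 × C = 27556.63
C = 27556.63 / 0.9901 = 27832.17
Insurance premium = 0.99% × 27832.17 = 275.54
Import duty = 27832.17 × 17.6% = 4898.46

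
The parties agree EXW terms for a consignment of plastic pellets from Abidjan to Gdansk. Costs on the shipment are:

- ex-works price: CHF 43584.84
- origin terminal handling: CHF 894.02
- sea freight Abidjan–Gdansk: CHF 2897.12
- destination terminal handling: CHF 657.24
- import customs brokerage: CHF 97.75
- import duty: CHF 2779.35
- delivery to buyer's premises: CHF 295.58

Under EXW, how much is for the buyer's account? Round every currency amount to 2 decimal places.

Buyer's account: CHF 7621.06

EXW: the seller makes goods available at their premises; the buyer bears all onward costs.
Seller's account: goods 43584.84 = 43584.84
Buyer's account: origin terminal 894.02 + freight 2897.12 + destination terminal 657.24 + brokerage 97.75 + duty 2779.35 + delivery 295.58 = 7621.06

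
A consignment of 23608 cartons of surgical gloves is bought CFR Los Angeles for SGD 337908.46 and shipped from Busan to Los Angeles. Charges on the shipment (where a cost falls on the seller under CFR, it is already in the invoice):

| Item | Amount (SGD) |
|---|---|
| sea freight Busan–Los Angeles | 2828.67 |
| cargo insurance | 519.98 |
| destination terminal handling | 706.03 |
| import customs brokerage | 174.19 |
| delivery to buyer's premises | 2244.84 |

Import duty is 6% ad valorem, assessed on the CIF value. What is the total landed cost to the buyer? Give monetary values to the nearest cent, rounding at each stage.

CFR: the seller pays costs through ocean freight to the destination port, but not insurance.
Already in the invoice (seller's account under CFR): freight — exclude.
CIF value = CFR price + insurance = 337908.46 + 519.98 = 338428.44
Import duty = 338428.44 × 6% = 20305.71
Buyer bears: insurance 519.98 + destination terminal 706.03 + brokerage 174.19 + delivery 2244.84 + duty 20305.71 = 23950.75
Landed cost = invoice 337908.46 + 23950.75 = 361859.21

Total landed cost: SGD 361859.21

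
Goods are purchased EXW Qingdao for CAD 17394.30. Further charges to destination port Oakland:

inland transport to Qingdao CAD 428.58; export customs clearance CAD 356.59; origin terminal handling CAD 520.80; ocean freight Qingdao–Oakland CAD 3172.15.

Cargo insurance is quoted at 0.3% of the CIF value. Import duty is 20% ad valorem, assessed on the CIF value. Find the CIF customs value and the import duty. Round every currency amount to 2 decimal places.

Let C be the CIF value. C = EXW price + pre-shipment costs + freight + 0.3% × C
C − 0.3% × C = 17394.30 + 428.58 + 356.59 + 520.80 + 3172.15
0.997 × C = 21872.42
C = 21872.42 / 0.997 = 21938.23
Insurance premium = 0.3% × 21938.23 = 65.81
Import duty = 21938.23 × 20% = 4387.65

CIF value: CAD 21938.23; import duty: CAD 4387.65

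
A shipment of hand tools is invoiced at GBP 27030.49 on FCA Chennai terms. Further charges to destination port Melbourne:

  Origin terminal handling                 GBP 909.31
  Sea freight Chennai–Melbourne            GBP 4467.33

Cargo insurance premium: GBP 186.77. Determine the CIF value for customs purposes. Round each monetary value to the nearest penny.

CIF value: GBP 32593.90

CIF = FCA price + pre-shipment costs + freight + insurance
CIF = 27030.49 + 909.31 + 4467.33 + 186.77 = 32593.90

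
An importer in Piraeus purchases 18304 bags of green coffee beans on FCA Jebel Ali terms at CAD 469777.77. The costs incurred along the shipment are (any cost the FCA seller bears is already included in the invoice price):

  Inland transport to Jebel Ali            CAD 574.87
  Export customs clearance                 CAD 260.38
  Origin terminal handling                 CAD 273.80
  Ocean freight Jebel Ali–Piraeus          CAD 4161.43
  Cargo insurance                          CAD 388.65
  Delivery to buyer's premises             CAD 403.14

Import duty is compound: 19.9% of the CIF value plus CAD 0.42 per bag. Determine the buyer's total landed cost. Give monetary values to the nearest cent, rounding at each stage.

FCA: the seller delivers export-cleared goods to the carrier; the buyer bears costs from that point.
Already in the invoice (seller's account under FCA): inland to port, export clearance — exclude.
CIF value = FCA price + origin terminal + freight + insurance = 469777.77 + 273.80 + 4161.43 + 388.65 = 474601.65
Ad valorem component: 474601.65 × 19.9% = 94445.73
Specific component: 18304 × 0.42 = 7687.68
Import duty = 94445.73 + 7687.68 = 102133.41
Buyer bears: origin terminal 273.80 + freight 4161.43 + insurance 388.65 + delivery 403.14 + duty 102133.41 = 107360.43
Landed cost = invoice 469777.77 + 107360.43 = 577138.20

Total landed cost: CAD 577138.20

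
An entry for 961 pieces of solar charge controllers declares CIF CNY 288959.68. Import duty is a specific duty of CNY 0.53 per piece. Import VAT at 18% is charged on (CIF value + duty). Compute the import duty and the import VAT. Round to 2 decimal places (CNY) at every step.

Import duty: CNY 509.33; import VAT: CNY 52104.42

Import duty = 961 × 0.53 = 509.33
VAT base = CIF + duty = 288959.68 + 509.33 = 289469.01
Import VAT = 289469.01 × 18% = 52104.42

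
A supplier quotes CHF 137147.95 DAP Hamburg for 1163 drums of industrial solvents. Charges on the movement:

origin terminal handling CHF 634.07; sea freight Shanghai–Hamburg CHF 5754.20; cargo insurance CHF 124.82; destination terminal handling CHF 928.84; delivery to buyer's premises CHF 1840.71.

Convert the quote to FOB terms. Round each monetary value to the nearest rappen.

Not relevant to the conversion: origin terminal — on the seller under both DAP and FOB; already in the DAP price and stays in the FOB price.
From DAP to FOB, the seller no longer bears: freight, insurance, destination terminal, delivery.
FOB price = 137147.95 − 5754.20 − 124.82 − 928.84 − 1840.71 = 128499.38

FOB price: CHF 128499.38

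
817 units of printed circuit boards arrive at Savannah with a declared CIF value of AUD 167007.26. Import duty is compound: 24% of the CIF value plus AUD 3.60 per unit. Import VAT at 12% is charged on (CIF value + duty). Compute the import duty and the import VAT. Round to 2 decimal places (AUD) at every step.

Import duty: AUD 43022.94; import VAT: AUD 25203.62

Ad valorem component: 167007.26 × 24% = 40081.74
Specific component: 817 × 3.60 = 2941.20
Import duty = 40081.74 + 2941.20 = 43022.94
VAT base = CIF + duty = 167007.26 + 43022.94 = 210030.20
Import VAT = 210030.20 × 12% = 25203.62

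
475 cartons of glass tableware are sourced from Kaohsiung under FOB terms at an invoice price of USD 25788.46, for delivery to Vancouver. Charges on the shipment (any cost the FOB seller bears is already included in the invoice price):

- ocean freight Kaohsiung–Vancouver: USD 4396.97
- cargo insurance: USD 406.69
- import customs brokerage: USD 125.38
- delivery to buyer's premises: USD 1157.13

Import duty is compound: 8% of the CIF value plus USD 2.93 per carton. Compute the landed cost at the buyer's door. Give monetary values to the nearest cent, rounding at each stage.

Total landed cost: USD 35713.75

FOB: the seller bears costs until goods are on board at the origin port; the buyer bears freight, insurance and all costs thereafter.
CIF value = FOB price + freight + insurance = 25788.46 + 4396.97 + 406.69 = 30592.12
Ad valorem component: 30592.12 × 8% = 2447.37
Specific component: 475 × 2.93 = 1391.75
Import duty = 2447.37 + 1391.75 = 3839.12
Buyer bears: freight 4396.97 + insurance 406.69 + brokerage 125.38 + delivery 1157.13 + duty 3839.12 = 9925.29
Landed cost = invoice 25788.46 + 9925.29 = 35713.75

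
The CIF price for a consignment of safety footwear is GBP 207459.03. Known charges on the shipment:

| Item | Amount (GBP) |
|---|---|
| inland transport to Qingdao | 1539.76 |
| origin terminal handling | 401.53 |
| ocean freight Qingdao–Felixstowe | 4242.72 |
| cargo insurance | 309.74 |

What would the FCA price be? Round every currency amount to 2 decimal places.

Not relevant to the conversion: inland to port — on the seller under both CIF and FCA; already in the CIF price and stays in the FCA price.
From CIF to FCA, the seller no longer bears: origin terminal, freight, insurance.
FCA price = 207459.03 − 401.53 − 4242.72 − 309.74 = 202505.04

FCA price: GBP 202505.04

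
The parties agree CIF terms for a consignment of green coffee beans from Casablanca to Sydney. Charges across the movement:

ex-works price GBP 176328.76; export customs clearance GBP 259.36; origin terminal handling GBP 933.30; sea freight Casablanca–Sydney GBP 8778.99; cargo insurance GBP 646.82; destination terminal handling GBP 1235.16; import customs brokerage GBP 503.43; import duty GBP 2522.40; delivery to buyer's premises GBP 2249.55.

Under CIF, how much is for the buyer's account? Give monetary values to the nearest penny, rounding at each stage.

Buyer's account: GBP 6510.54

CIF: the seller pays costs through ocean freight and marine insurance to the destination port.
Seller's account: goods 176328.76 + export clearance 259.36 + origin terminal 933.30 + freight 8778.99 + insurance 646.82 = 186947.23
Buyer's account: destination terminal 1235.16 + brokerage 503.43 + duty 2522.40 + delivery 2249.55 = 6510.54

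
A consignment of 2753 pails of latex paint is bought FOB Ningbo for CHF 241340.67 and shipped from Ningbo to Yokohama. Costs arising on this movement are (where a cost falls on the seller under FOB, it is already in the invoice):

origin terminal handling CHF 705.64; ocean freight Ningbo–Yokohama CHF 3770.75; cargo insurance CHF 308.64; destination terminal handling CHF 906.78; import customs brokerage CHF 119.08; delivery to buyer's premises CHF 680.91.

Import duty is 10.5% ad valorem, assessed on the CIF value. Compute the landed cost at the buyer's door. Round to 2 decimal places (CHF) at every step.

FOB: the seller bears costs until goods are on board at the origin port; the buyer bears freight, insurance and all costs thereafter.
Already in the invoice (seller's account under FOB): origin terminal — exclude.
CIF value = FOB price + freight + insurance = 241340.67 + 3770.75 + 308.64 = 245420.06
Import duty = 245420.06 × 10.5% = 25769.11
Buyer bears: freight 3770.75 + insurance 308.64 + destination terminal 906.78 + brokerage 119.08 + delivery 680.91 + duty 25769.11 = 31555.27
Landed cost = invoice 241340.67 + 31555.27 = 272895.94

Total landed cost: CHF 272895.94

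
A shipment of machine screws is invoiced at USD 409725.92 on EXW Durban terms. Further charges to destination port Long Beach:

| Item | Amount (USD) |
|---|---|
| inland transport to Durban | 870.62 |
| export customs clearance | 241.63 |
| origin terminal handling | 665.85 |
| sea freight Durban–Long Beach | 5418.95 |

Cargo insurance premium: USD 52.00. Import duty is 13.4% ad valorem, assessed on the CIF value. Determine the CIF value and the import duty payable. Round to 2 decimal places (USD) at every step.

CIF value: USD 416974.97; import duty: USD 55874.65

CIF = EXW price + pre-shipment costs + freight + insurance
CIF = 409725.92 + 870.62 + 241.63 + 665.85 + 5418.95 + 52.00 = 416974.97
Import duty = 416974.97 × 13.4% = 55874.65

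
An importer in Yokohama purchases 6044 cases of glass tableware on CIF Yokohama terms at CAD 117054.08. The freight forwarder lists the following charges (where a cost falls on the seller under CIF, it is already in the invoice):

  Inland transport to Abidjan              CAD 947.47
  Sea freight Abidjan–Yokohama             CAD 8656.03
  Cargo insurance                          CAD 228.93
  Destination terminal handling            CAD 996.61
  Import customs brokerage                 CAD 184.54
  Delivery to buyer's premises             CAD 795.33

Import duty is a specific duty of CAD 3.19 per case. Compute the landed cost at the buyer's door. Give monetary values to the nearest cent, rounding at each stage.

Total landed cost: CAD 138310.92

CIF: the seller pays costs through ocean freight and marine insurance to the destination port.
Already in the invoice (seller's account under CIF): inland to port, freight, insurance — exclude.
The CIF price already equals the CIF value: 117054.08
Import duty = 6044 × 3.19 = 19280.36
Buyer bears: destination terminal 996.61 + brokerage 184.54 + delivery 795.33 + duty 19280.36 = 21256.84
Landed cost = invoice 117054.08 + 21256.84 = 138310.92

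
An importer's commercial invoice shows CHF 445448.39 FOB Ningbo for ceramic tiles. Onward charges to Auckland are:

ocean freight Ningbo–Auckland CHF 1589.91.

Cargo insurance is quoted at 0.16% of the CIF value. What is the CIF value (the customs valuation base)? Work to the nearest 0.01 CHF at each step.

Let C be the CIF value. C = FOB price + freight + 0.16% × C
C − 0.16% × C = 445448.39 + 1589.91
0.9984 × C = 447038.30
C = 447038.30 / 0.9984 = 447754.71
Insurance premium = 0.16% × 447754.71 = 716.41

CIF value: CHF 447754.71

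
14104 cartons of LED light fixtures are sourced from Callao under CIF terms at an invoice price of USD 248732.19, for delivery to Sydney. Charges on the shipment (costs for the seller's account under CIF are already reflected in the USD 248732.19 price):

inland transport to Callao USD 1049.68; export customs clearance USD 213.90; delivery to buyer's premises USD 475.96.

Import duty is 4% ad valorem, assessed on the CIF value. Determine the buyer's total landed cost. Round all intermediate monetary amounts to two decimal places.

Total landed cost: USD 259157.44

CIF: the seller pays costs through ocean freight and marine insurance to the destination port.
Already in the invoice (seller's account under CIF): inland to port, export clearance — exclude.
The CIF price already equals the CIF value: 248732.19
Import duty = 248732.19 × 4% = 9949.29
Buyer bears: delivery 475.96 + duty 9949.29 = 10425.25
Landed cost = invoice 248732.19 + 10425.25 = 259157.44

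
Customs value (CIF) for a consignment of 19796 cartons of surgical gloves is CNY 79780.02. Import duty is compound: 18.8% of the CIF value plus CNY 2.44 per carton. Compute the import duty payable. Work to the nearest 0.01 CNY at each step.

Ad valorem component: 79780.02 × 18.8% = 14998.64
Specific component: 19796 × 2.44 = 48302.24
Import duty = 14998.64 + 48302.24 = 63300.88

Import duty: CNY 63300.88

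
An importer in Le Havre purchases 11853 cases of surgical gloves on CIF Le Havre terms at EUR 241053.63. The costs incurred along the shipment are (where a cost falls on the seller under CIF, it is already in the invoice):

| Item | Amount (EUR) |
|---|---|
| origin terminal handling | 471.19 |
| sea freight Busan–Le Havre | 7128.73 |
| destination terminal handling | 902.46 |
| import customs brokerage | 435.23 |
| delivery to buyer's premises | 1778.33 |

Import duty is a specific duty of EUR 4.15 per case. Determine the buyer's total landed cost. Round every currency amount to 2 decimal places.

CIF: the seller pays costs through ocean freight and marine insurance to the destination port.
Already in the invoice (seller's account under CIF): origin terminal, freight — exclude.
The CIF price already equals the CIF value: 241053.63
Import duty = 11853 × 4.15 = 49189.95
Buyer bears: destination terminal 902.46 + brokerage 435.23 + delivery 1778.33 + duty 49189.95 = 52305.97
Landed cost = invoice 241053.63 + 52305.97 = 293359.60

Total landed cost: EUR 293359.60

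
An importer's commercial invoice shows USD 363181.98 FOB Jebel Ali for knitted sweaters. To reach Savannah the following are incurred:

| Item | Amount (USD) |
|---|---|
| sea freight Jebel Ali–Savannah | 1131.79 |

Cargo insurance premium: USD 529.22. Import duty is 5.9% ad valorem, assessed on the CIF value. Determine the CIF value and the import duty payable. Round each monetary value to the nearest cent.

CIF value: USD 364842.99; import duty: USD 21525.74

CIF = FOB price + freight + insurance
CIF = 363181.98 + 1131.79 + 529.22 = 364842.99
Import duty = 364842.99 × 5.9% = 21525.74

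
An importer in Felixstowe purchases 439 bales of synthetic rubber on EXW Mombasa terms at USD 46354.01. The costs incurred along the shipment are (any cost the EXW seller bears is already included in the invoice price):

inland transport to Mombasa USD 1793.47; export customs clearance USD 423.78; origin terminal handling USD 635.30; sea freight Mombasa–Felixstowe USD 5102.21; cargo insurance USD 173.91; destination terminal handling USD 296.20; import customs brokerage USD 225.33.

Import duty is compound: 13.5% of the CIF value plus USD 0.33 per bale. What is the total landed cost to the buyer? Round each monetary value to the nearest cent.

EXW: the seller makes goods available at their premises; the buyer bears all onward costs.
CIF value = EXW price + inland to port + export clearance + origin terminal + freight + insurance = 46354.01 + 1793.47 + 423.78 + 635.30 + 5102.21 + 173.91 = 54482.68
Ad valorem component: 54482.68 × 13.5% = 7355.16
Specific component: 439 × 0.33 = 144.87
Import duty = 7355.16 + 144.87 = 7500.03
Buyer bears: inland to port 1793.47 + export clearance 423.78 + origin terminal 635.30 + freight 5102.21 + insurance 173.91 + destination terminal 296.20 + brokerage 225.33 + duty 7500.03 = 16150.23
Landed cost = invoice 46354.01 + 16150.23 = 62504.24

Total landed cost: USD 62504.24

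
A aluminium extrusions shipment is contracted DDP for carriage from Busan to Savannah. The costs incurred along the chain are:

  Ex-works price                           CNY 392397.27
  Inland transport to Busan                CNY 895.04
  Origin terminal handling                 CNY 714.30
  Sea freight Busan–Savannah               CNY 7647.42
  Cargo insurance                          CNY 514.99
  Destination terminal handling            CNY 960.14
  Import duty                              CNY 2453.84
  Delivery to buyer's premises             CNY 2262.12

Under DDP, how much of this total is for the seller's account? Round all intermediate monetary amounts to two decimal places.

Seller's account: CNY 407845.12

DDP: the seller bears all costs including import duty.
Seller's account: goods 392397.27 + inland to port 895.04 + origin terminal 714.30 + freight 7647.42 + insurance 514.99 + destination terminal 960.14 + duty 2453.84 + delivery 2262.12 = 407845.12
Buyer's account: 0.00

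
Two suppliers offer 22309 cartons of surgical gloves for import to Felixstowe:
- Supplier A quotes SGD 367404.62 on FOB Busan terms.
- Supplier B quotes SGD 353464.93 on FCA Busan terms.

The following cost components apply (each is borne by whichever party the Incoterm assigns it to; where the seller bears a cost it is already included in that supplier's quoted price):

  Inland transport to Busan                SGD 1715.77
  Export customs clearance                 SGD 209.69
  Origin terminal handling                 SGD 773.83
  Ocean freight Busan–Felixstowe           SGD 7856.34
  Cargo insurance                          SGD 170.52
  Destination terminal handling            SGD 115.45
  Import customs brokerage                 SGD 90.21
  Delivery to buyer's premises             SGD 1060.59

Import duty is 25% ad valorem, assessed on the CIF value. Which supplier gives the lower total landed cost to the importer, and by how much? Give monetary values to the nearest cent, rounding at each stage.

Supplier B is cheaper by SGD 16457.32

Supplier A (FOB):
CIF value = FOB price + freight + insurance = 367404.62 + 7856.34 + 170.52 = 375431.48
Import duty = 375431.48 × 25% = 93857.87
Buyer bears (A): 7856.34 + 170.52 + 115.45 + 90.21 + 1060.59 = 9293.11
Landed cost (A) = invoice 367404.62 + 9293.11 + duty 93857.87 = 470555.60
Supplier B (FCA):
CIF value = FCA price + origin terminal + freight + insurance = 353464.93 + 773.83 + 7856.34 + 170.52 = 362265.62
Import duty = 362265.62 × 25% = 90566.41
Buyer bears (B): 773.83 + 7856.34 + 170.52 + 115.45 + 90.21 + 1060.59 = 10066.94
Landed cost (B) = invoice 353464.93 + 10066.94 + duty 90566.41 = 454098.28
Difference = |470555.60 − 454098.28| = 16457.32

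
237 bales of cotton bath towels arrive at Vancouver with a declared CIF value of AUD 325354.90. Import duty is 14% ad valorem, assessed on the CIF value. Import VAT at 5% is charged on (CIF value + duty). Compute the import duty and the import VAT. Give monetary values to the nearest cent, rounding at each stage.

Import duty = 325354.90 × 14% = 45549.69
VAT base = CIF + duty = 325354.90 + 45549.69 = 370904.59
Import VAT = 370904.59 × 5% = 18545.23

Import duty: AUD 45549.69; import VAT: AUD 18545.23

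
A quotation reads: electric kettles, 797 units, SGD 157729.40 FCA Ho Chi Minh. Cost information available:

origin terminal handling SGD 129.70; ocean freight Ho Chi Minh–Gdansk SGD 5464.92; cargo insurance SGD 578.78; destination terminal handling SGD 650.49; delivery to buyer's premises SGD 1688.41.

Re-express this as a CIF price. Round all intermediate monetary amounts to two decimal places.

Not relevant to the conversion: destination terminal, delivery — on the buyer under both terms; not part of either seller's price.
From FCA to CIF, the seller additionally bears: origin terminal, freight, insurance.
CIF price = 157729.40 + 129.70 + 5464.92 + 578.78 = 163902.80

CIF price: SGD 163902.80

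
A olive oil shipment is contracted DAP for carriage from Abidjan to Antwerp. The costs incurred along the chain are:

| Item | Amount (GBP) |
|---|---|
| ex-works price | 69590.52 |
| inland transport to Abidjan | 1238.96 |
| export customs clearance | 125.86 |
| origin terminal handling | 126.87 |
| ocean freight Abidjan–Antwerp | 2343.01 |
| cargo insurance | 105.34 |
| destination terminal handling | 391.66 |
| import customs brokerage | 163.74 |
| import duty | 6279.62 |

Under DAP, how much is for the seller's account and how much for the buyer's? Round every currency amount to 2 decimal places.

DAP: the seller bears all costs to the named destination except import duty and clearance.
Seller's account: goods 69590.52 + inland to port 1238.96 + export clearance 125.86 + origin terminal 126.87 + freight 2343.01 + insurance 105.34 + destination terminal 391.66 = 73922.22
Buyer's account: brokerage 163.74 + duty 6279.62 = 6443.36

Seller: GBP 73922.22; buyer: GBP 6443.36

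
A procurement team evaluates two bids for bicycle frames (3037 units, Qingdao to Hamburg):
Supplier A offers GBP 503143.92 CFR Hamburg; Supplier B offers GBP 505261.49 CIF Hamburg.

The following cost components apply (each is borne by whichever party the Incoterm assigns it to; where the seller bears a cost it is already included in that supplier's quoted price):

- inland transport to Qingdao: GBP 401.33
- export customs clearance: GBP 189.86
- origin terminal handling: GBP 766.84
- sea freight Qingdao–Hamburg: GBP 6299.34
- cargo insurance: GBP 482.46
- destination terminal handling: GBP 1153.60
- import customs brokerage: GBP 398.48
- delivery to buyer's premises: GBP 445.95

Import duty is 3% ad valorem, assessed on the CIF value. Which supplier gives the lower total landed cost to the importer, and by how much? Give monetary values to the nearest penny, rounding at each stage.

Supplier A is cheaper by GBP 1684.16

Supplier A (CFR):
CIF value = CFR price + insurance = 503143.92 + 482.46 = 503626.38
Import duty = 503626.38 × 3% = 15108.79
Buyer bears (A): 482.46 + 1153.60 + 398.48 + 445.95 = 2480.49
Landed cost (A) = invoice 503143.92 + 2480.49 + duty 15108.79 = 520733.20
Supplier B (CIF):
The CIF price already equals the CIF value: 505261.49
Import duty = 505261.49 × 3% = 15157.84
Buyer bears (B): 1153.60 + 398.48 + 445.95 = 1998.03
Landed cost (B) = invoice 505261.49 + 1998.03 + duty 15157.84 = 522417.36
Difference = |520733.20 − 522417.36| = 1684.16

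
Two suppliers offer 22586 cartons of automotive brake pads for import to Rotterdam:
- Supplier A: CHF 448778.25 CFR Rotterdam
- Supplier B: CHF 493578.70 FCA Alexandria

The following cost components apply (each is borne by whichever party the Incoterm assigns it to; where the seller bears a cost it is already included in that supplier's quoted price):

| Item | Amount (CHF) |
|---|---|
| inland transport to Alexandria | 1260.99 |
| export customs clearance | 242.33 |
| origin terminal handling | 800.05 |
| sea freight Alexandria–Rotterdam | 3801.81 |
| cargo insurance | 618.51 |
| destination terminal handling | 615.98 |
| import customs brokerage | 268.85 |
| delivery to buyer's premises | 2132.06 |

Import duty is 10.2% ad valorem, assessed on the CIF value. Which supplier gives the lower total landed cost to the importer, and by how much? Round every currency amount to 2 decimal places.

Supplier A (CFR):
CIF value = CFR price + insurance = 448778.25 + 618.51 = 449396.76
Import duty = 449396.76 × 10.2% = 45838.47
Buyer bears (A): 618.51 + 615.98 + 268.85 + 2132.06 = 3635.40
Landed cost (A) = invoice 448778.25 + 3635.40 + duty 45838.47 = 498252.12
Supplier B (FCA):
CIF value = FCA price + origin terminal + freight + insurance = 493578.70 + 800.05 + 3801.81 + 618.51 = 498799.07
Import duty = 498799.07 × 10.2% = 50877.51
Buyer bears (B): 800.05 + 3801.81 + 618.51 + 615.98 + 268.85 + 2132.06 = 8237.26
Landed cost (B) = invoice 493578.70 + 8237.26 + duty 50877.51 = 552693.47
Difference = |498252.12 − 552693.47| = 54441.35

Supplier A is cheaper by CHF 54441.35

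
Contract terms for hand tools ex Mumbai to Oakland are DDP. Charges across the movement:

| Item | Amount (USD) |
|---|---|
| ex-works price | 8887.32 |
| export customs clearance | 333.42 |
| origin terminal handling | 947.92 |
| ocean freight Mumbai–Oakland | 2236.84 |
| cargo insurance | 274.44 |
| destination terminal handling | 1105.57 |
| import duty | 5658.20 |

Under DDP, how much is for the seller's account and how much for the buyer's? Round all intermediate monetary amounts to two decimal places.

Seller: USD 19443.71; buyer: USD 0.00

DDP: the seller bears all costs including import duty.
Seller's account: goods 8887.32 + export clearance 333.42 + origin terminal 947.92 + freight 2236.84 + insurance 274.44 + destination terminal 1105.57 + duty 5658.20 = 19443.71
Buyer's account: 0.00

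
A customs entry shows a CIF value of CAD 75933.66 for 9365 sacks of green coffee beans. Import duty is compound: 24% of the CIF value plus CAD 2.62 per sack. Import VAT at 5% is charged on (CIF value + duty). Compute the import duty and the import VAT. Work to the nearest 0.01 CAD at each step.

Ad valorem component: 75933.66 × 24% = 18224.08
Specific component: 9365 × 2.62 = 24536.30
Import duty = 18224.08 + 24536.30 = 42760.38
VAT base = CIF + duty = 75933.66 + 42760.38 = 118694.04
Import VAT = 118694.04 × 5% = 5934.70

Import duty: CAD 42760.38; import VAT: CAD 5934.70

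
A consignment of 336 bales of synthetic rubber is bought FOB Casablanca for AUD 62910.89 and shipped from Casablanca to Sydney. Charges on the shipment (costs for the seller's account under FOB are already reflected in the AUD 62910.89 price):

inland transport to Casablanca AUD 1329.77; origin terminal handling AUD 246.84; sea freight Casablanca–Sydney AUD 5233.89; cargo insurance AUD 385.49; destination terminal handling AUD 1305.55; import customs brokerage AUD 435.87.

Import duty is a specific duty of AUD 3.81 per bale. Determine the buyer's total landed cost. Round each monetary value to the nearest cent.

Total landed cost: AUD 71551.85

FOB: the seller bears costs until goods are on board at the origin port; the buyer bears freight, insurance and all costs thereafter.
Already in the invoice (seller's account under FOB): inland to port, origin terminal — exclude.
CIF value = FOB price + freight + insurance = 62910.89 + 5233.89 + 385.49 = 68530.27
Import duty = 336 × 3.81 = 1280.16
Buyer bears: freight 5233.89 + insurance 385.49 + destination terminal 1305.55 + brokerage 435.87 + duty 1280.16 = 8640.96
Landed cost = invoice 62910.89 + 8640.96 = 71551.85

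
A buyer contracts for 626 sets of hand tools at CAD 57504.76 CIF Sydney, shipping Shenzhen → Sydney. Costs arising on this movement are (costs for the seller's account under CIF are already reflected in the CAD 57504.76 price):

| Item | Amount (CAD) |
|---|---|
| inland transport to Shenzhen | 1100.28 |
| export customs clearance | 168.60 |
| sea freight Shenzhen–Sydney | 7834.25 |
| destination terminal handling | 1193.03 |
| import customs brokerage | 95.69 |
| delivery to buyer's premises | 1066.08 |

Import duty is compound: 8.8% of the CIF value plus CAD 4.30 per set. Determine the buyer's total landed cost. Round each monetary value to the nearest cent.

CIF: the seller pays costs through ocean freight and marine insurance to the destination port.
Already in the invoice (seller's account under CIF): inland to port, export clearance, freight — exclude.
The CIF price already equals the CIF value: 57504.76
Ad valorem component: 57504.76 × 8.8% = 5060.42
Specific component: 626 × 4.30 = 2691.80
Import duty = 5060.42 + 2691.80 = 7752.22
Buyer bears: destination terminal 1193.03 + brokerage 95.69 + delivery 1066.08 + duty 7752.22 = 10107.02
Landed cost = invoice 57504.76 + 10107.02 = 67611.78

Total landed cost: CAD 67611.78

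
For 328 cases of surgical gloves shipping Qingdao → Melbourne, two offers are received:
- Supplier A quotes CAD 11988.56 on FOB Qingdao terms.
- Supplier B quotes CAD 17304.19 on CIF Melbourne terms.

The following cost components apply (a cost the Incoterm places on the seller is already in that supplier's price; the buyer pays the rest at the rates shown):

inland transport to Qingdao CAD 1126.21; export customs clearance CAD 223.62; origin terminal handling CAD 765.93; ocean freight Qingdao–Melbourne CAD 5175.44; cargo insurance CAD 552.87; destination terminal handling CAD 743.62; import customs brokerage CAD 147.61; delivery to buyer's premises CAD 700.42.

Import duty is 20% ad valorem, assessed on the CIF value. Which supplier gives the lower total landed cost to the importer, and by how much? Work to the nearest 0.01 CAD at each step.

Supplier B is cheaper by CAD 495.21

Supplier A (FOB):
CIF value = FOB price + freight + insurance = 11988.56 + 5175.44 + 552.87 = 17716.87
Import duty = 17716.87 × 20% = 3543.37
Buyer bears (A): 5175.44 + 552.87 + 743.62 + 147.61 + 700.42 = 7319.96
Landed cost (A) = invoice 11988.56 + 7319.96 + duty 3543.37 = 22851.89
Supplier B (CIF):
The CIF price already equals the CIF value: 17304.19
Import duty = 17304.19 × 20% = 3460.84
Buyer bears (B): 743.62 + 147.61 + 700.42 = 1591.65
Landed cost (B) = invoice 17304.19 + 1591.65 + duty 3460.84 = 22356.68
Difference = |22851.89 − 22356.68| = 495.21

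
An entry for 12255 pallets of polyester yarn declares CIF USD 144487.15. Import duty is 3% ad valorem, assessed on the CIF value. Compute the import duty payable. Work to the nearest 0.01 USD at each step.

Import duty: USD 4334.61

Import duty = 144487.15 × 3% = 4334.61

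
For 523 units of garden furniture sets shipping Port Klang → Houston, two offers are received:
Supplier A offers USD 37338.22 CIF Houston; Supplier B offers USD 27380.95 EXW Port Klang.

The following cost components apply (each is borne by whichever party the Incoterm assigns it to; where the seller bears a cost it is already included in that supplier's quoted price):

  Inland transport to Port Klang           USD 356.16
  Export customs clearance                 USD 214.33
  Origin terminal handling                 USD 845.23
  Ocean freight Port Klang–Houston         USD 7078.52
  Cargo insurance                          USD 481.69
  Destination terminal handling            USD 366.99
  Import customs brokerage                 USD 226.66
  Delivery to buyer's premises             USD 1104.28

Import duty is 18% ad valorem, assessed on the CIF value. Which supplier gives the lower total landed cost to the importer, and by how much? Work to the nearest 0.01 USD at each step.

Supplier B is cheaper by USD 1157.98

Supplier A (CIF):
The CIF price already equals the CIF value: 37338.22
Import duty = 37338.22 × 18% = 6720.88
Buyer bears (A): 366.99 + 226.66 + 1104.28 = 1697.93
Landed cost (A) = invoice 37338.22 + 1697.93 + duty 6720.88 = 45757.03
Supplier B (EXW):
CIF value = EXW price + inland to port + export clearance + origin terminal + freight + insurance = 27380.95 + 356.16 + 214.33 + 845.23 + 7078.52 + 481.69 = 36356.88
Import duty = 36356.88 × 18% = 6544.24
Buyer bears (B): 356.16 + 214.33 + 845.23 + 7078.52 + 481.69 + 366.99 + 226.66 + 1104.28 = 10673.86
Landed cost (B) = invoice 27380.95 + 10673.86 + duty 6544.24 = 44599.05
Difference = |45757.03 − 44599.05| = 1157.98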